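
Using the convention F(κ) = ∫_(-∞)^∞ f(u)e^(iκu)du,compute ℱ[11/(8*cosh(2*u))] 11*pi/(16*cosh(pi*κ/4))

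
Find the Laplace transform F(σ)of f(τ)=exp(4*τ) 1/(σ - 4)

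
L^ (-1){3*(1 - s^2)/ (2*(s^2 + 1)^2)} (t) -3*t*cos (t)/2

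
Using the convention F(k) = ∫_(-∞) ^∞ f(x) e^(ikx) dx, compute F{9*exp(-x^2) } 9*sqrt(pi)*exp(-k^2/4) 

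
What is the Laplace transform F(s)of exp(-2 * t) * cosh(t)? (s + 2)/((s + 2)^2 - 1)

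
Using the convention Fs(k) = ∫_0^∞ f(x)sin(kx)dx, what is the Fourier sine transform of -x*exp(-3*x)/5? -6*k/(5*(k^2 + 9)^2)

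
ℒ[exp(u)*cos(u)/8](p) (p - 1)/(8*((p - 1)^2 + 1))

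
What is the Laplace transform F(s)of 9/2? 9/(2*s)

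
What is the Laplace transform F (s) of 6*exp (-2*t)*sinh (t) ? 6/ ( (s + 2) ^2 - 1) 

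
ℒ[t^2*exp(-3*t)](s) 2/(s + 3)^3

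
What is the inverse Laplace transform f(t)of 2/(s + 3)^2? 2 * t * exp(-3 * t)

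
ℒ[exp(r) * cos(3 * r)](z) (z - 1)/((z - 1)^2 + 9)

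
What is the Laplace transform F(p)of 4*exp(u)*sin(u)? 4/((p - 1)^2 + 1)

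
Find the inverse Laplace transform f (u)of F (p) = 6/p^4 u^3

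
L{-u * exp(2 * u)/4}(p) -1/(4 * (p - 2)^2)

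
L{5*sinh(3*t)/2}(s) 15/(2*(s^2 - 9))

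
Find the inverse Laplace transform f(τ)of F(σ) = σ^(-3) τ^2/2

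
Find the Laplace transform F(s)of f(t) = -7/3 -7/(3 * s)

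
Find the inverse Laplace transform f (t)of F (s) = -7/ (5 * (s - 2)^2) -7 * t * exp (2 * t)/5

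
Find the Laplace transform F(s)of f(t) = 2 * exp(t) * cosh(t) 2 * (s - 1)/(s * (s - 2))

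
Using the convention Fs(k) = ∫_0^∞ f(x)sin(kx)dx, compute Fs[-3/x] -3*pi/2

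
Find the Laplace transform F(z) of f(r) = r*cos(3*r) (z^2 - 9) /(z^2+9) ^2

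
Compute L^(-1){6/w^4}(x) x^3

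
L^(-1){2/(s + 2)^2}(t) 2 * t * exp(-2 * t)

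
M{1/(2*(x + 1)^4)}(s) gamma(s)*gamma(4 - s)/12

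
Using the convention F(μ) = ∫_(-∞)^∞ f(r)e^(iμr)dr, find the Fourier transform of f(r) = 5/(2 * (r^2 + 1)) 5 * pi * exp(-Abs(μ))/2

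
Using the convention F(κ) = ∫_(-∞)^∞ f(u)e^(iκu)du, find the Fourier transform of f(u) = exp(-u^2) sqrt(pi)*exp(-κ^2/4)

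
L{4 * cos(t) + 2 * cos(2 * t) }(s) 2 * s/(s^2 + 4) + 4 * s/(s^2 + 1) 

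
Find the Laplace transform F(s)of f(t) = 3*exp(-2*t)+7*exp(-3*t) 7/(s+3)+3/(s+2)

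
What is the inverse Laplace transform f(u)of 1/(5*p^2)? u/5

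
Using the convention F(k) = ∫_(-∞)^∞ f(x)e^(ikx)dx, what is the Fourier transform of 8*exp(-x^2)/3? 8*sqrt(pi)*exp(-k^2/4)/3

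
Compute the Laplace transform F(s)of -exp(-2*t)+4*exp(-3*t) 4/(s+3)-1/(s+2)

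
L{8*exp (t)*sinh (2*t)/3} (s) 16/ (3*( (s - 1)^2 - 4))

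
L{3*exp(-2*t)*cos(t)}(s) 3*(s + 2)/((s + 2)^2 + 1)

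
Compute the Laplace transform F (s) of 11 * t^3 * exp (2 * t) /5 66/ (5 * (s - 2) ^4) 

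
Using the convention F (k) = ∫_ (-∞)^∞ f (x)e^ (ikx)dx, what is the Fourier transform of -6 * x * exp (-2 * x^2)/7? -3 * sqrt (2) * I * sqrt (pi) * k * exp (-k^2/8)/28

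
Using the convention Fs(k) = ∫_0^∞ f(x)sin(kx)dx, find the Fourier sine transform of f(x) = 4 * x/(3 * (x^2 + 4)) 2 * pi * exp(-2 * k)/3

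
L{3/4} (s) 3/ (4 * s)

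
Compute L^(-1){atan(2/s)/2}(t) sin(2*t)/(2*t)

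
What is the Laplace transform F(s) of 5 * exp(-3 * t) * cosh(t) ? 5 * (s + 3) /((s + 3) ^2 - 1) 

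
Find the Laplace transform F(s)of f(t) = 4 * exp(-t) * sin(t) 4/((s + 1)^2 + 1)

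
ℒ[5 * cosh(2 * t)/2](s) 5 * s/(2 * (s^2 - 4))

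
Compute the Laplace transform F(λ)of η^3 6/λ^4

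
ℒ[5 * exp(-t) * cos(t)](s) 5 * (s + 1)/((s + 1)^2 + 1)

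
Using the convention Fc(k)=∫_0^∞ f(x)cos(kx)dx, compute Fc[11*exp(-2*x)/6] 11/(3*(k^2 + 4))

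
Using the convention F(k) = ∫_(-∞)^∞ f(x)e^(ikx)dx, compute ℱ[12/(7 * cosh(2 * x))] 6 * pi/(7 * cosh(pi * k/4))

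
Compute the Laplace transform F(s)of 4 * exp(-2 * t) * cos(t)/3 4 * (s + 2)/(3 * ((s + 2)^2 + 1))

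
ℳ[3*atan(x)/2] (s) -3*pi*sec(pi*s/2)/(4*s)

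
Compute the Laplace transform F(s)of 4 4/s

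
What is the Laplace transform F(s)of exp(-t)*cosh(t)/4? (s + 1)/(4*s*(s + 2))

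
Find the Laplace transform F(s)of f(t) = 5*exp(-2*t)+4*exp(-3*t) 5/(s+2)+4/(s+3)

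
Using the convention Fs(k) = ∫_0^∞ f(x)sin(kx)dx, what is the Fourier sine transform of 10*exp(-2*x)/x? 10*atan(k/2)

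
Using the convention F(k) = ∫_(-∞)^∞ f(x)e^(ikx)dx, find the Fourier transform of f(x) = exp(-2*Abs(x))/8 1/(2*(k^2 + 4))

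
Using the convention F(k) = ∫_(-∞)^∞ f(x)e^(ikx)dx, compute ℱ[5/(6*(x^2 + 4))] 5*pi*exp(-2*Abs(k))/12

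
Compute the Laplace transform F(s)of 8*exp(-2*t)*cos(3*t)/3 8*(s + 2)/(3*((s + 2)^2 + 9))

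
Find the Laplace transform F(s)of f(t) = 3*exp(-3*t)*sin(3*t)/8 9/(8*((s + 3)^2 + 9))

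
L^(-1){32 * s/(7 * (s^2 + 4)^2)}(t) 8 * t * sin(2 * t)/7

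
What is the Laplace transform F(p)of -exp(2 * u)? -1/(p - 2)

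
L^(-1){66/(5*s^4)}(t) 11*t^3/5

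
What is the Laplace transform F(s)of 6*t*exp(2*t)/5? 6/(5*(s - 2)^2)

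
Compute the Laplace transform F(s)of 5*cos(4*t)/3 5*s/(3*(s^2 + 16))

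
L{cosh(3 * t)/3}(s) s/(3 * (s^2 - 9))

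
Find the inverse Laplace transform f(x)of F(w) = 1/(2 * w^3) x^2/4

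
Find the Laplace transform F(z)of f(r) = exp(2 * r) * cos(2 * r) (z - 2)/((z - 2)^2 + 4)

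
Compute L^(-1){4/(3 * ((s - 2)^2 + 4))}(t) 2 * exp(2 * t) * sin(2 * t)/3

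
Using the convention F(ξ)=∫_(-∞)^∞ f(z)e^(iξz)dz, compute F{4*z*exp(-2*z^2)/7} sqrt(2)*I*sqrt(pi)*ξ*exp(-ξ^2/8)/14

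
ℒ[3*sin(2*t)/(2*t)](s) 3*atan(2/s)/2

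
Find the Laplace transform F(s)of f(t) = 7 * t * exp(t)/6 7/(6 * (s - 1)^2)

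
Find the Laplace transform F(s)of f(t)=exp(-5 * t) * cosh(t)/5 (s + 5)/(5 * ((s + 5)^2 - 1))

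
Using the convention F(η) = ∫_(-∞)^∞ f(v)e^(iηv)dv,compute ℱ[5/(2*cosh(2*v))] 5*pi/(4*cosh(pi*η/4))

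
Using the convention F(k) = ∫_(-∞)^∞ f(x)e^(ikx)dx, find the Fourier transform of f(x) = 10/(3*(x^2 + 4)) 5*pi*exp(-2*Abs(k))/3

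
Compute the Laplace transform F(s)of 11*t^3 66/s^4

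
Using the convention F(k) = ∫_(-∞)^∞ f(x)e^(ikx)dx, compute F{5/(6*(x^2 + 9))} 5*pi*exp(-3*Abs(k))/18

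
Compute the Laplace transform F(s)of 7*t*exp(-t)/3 7/(3*(s+1)^2)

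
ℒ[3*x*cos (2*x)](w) 3*(w^2-4)/ (w^2 + 4)^2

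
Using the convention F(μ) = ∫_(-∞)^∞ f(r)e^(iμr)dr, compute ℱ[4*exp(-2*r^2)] 2*sqrt(2)*sqrt(pi)*exp(-μ^2/8)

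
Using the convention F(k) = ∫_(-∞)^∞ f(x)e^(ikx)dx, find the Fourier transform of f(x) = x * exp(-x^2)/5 I * sqrt(pi) * k * exp(-k^2/4)/10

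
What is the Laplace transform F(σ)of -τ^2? -2/σ^3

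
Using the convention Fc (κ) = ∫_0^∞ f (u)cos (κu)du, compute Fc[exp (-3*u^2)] sqrt (3)*sqrt (pi)*exp (-κ^2/12)/6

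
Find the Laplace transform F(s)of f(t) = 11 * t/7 11/(7 * s^2)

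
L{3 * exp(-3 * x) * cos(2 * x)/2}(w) 3 * (w + 3)/(2 * ((w + 3)^2 + 4))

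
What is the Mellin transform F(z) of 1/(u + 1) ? pi * csc(pi * z) 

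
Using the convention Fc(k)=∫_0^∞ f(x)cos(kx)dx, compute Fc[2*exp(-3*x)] 6/(k^2 + 9)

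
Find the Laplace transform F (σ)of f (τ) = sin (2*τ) 2/ (σ^2 + 4)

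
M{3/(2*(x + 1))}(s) 3*pi*csc(pi*s)/2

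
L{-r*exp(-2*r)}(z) -1/(z + 2)^2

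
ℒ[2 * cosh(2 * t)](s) 2 * s/(s^2 - 4)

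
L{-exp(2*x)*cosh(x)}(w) (2 - w)/((w - 2)^2 - 1)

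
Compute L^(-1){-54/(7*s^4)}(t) -9*t^3/7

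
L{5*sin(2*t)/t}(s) 5*atan(2/s)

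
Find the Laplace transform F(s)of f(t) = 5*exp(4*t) 5/(s - 4)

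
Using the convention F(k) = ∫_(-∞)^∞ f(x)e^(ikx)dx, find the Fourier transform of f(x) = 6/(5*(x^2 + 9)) 2*pi*exp(-3*Abs(k))/5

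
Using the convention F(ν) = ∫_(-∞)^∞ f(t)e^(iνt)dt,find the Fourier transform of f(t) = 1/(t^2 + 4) pi*exp(-2*Abs(ν))/2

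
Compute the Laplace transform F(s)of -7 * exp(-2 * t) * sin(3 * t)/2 -21/(2 * (s+2)^2+18)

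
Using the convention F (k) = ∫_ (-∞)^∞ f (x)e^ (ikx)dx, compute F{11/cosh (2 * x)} 11 * pi/ (2 * cosh (pi * k/4))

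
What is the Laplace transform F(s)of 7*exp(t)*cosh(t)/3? 7*(s - 1)/(3*s*(s - 2))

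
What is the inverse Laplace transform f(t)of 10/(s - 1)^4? 5*t^3*exp(t)/3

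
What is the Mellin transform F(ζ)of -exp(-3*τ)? -gamma(ζ)/3^ζ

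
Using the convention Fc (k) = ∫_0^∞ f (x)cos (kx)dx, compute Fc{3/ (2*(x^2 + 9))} pi*exp (-3*k)/4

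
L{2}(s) 2/s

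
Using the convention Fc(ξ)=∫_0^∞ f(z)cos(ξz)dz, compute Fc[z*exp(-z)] (1 - ξ^2)/(ξ^2 + 1)^2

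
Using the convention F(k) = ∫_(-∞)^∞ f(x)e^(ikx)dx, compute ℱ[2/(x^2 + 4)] pi * exp(-2 * Abs(k))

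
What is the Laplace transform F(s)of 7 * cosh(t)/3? 7 * s/(3 * (s^2-1))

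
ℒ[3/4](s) 3/(4*s)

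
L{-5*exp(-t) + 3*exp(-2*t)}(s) 3/(s + 2) - 5/(s + 1)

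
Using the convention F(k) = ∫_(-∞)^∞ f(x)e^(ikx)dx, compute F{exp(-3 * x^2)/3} sqrt(3) * sqrt(pi) * exp(-k^2/12)/9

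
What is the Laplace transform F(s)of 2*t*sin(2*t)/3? 8*s/(3*(s^2+4)^2)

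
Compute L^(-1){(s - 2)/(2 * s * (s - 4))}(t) exp(2 * t) * cosh(2 * t)/2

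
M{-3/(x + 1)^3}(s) -3*pi*(s - 2)*(s - 1)/(2*sin(pi*s))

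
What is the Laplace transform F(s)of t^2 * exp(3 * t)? 2/(s - 3)^3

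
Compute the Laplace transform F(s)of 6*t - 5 6/s^2 - 5/s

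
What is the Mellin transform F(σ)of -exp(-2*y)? -gamma(σ)/2^σ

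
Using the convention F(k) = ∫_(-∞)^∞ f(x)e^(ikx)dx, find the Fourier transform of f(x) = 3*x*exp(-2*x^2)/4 3*sqrt(2)*I*sqrt(pi)*k*exp(-k^2/8)/32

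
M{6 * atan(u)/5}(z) -3 * pi * sec(pi * z/2)/(5 * z)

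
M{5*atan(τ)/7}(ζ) -5*pi*sec(pi*ζ/2)/(14*ζ)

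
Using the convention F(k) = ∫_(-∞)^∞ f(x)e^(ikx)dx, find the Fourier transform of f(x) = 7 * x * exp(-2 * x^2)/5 7 * sqrt(2) * I * sqrt(pi) * k * exp(-k^2/8)/40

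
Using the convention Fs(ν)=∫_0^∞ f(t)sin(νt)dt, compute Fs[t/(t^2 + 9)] pi*exp(-3*ν)/2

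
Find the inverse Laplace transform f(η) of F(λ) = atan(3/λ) sin(3*η) /η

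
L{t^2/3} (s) 2/ (3*s^3)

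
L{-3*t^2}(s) -6/s^3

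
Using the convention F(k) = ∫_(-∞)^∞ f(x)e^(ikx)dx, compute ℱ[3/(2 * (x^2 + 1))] 3 * pi * exp(-Abs(k))/2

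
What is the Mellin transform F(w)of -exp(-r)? -gamma(w)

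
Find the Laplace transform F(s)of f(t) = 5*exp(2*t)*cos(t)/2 5*(s - 2)/(2*((s - 2)^2 + 1))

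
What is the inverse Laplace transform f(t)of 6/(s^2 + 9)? 2 * sin(3 * t)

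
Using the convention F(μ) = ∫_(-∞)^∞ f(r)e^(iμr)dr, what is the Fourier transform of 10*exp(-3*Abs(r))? 60/(μ^2 + 9)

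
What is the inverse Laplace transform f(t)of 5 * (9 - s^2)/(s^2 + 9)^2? -5 * t * cos(3 * t)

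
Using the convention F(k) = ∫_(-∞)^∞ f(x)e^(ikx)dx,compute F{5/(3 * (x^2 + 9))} 5 * pi * exp(-3 * Abs(k))/9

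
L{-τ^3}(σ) -6/σ^4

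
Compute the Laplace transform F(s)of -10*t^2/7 -20/(7*s^3)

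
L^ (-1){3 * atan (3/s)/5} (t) 3 * sin (3 * t)/ (5 * t)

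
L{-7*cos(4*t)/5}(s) -7*s/(5*s^2 + 80)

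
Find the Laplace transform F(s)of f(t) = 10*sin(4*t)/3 40/(3*(s^2 + 16))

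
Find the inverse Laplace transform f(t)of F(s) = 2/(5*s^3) t^2/5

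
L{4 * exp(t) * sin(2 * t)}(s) 8/((s - 1)^2 + 4)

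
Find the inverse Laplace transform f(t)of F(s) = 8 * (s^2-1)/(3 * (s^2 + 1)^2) 8 * t * cos(t)/3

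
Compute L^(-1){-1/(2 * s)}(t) -1/2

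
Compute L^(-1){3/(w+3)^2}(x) 3*x*exp(-3*x)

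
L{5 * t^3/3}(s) 10/s^4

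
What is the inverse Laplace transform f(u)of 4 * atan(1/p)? 4 * sin(u)/u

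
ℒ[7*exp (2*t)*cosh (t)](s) 7*(s - 2)/ ( (s - 2)^2-1)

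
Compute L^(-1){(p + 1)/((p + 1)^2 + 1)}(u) exp(-u)*cos(u)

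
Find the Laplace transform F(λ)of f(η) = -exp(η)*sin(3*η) -3/((λ - 1)^2 + 9)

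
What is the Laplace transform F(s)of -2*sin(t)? -2/(s^2 + 1)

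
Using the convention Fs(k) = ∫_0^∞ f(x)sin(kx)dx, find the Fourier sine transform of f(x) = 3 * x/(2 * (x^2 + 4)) 3 * pi * exp(-2 * k)/4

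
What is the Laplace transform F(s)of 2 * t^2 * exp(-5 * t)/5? 4/(5 * (s + 5)^3)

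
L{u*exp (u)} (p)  (p - 1)^ (-2)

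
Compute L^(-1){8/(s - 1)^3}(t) 4*t^2*exp(t)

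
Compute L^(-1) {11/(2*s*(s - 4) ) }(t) 11*exp(2*t)*sinh(2*t) /4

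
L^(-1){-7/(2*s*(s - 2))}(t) -7*exp(t)*sinh(t)/2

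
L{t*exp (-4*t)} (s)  (s + 4)^ (-2)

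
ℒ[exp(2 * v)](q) 1/(q - 2)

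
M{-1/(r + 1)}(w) -pi*csc(pi*w)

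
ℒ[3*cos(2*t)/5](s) 3*s/(5*(s^2+4))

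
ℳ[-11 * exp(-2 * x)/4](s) -11 * gamma(s)/(4 * 2^s)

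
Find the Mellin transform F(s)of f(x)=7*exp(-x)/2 7*gamma(s)/2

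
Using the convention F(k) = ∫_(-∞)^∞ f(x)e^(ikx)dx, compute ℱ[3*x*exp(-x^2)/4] 3*I*sqrt(pi)*k*exp(-k^2/4)/8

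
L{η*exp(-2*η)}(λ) (λ + 2)^(-2)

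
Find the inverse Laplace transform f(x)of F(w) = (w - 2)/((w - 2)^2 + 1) exp(2 * x) * cos(x)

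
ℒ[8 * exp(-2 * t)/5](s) 8/(5 * (s+2))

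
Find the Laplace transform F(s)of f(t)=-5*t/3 -5/(3*s^2)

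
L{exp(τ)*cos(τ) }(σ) (σ - 1) /((σ - 1) ^2+1) 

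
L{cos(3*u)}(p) p/(p^2+9)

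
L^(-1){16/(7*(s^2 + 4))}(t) 8*sin(2*t)/7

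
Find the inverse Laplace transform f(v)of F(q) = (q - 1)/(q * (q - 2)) exp(v) * cosh(v)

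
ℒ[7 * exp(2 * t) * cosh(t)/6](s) 7 * (s - 2)/(6 * ((s - 2)^2 - 1))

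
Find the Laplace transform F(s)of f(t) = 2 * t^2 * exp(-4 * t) 4/(s + 4)^3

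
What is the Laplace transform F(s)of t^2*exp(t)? 2/(s - 1)^3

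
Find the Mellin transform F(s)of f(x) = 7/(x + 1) 7*pi*csc(pi*s)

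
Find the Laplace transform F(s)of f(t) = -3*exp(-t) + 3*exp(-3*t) 3/(s + 3)-3/(s + 1)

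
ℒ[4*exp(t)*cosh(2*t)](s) 4*(s - 1)/((s - 1)^2 - 4)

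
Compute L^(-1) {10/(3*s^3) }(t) 5*t^2/3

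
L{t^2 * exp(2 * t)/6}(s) 1/(3 * (s - 2)^3)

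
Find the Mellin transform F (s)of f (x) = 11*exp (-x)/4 11*gamma (s)/4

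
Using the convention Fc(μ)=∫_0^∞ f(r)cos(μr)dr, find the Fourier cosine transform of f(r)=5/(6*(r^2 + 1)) 5*pi*exp(-μ)/12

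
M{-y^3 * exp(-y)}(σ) -gamma(σ + 3)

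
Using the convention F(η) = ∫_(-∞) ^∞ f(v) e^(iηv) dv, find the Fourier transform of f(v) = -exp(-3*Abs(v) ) -6/(η^2 + 9) 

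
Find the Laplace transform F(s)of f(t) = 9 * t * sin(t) 18 * s/(s^2+1)^2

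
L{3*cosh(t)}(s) 3*s/(s^2-1)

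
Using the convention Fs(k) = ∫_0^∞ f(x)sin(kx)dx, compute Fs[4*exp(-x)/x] 4*atan(k)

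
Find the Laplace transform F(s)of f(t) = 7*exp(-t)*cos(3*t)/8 7*(s + 1)/(8*((s + 1)^2 + 9))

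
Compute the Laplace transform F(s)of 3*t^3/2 9/s^4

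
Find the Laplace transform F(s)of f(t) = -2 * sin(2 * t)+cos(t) s/(s^2+1)-4/(s^2+4)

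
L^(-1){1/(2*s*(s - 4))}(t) exp(2*t)*sinh(2*t)/4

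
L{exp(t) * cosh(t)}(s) (s - 1)/(s * (s - 2))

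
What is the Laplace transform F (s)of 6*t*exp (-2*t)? 6/ (s + 2)^2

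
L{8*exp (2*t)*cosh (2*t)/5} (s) 8*(s - 2)/ (5*s*(s - 4))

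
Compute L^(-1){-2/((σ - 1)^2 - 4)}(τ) -exp(τ) * sinh(2 * τ)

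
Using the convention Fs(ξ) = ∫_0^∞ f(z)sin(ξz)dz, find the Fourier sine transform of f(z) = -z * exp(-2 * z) -4 * ξ/(ξ^2+4)^2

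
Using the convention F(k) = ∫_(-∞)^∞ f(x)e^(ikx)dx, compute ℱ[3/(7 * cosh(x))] 3 * pi/(7 * cosh(pi * k/2))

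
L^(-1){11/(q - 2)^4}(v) 11*v^3*exp(2*v)/6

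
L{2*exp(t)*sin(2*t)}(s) 4/((s - 1)^2 + 4)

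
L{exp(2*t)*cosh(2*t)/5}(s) (s - 2)/(5*s*(s - 4))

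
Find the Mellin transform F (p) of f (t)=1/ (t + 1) pi*csc (pi*p) 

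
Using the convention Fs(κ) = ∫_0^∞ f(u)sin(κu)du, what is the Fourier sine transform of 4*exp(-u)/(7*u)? 4*atan(κ)/7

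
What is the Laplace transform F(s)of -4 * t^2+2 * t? 2/s^2 - 8/s^3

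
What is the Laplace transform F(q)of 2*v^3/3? 4/q^4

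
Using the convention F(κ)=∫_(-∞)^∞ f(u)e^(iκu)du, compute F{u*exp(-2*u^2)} sqrt(2)*I*sqrt(pi)*κ*exp(-κ^2/8)/8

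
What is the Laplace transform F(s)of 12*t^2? 24/s^3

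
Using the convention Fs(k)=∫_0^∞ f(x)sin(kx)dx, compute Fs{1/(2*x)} pi/4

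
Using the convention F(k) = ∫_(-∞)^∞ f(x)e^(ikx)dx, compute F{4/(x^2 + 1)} 4 * pi * exp(-Abs(k))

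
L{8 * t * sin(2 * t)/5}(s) 32 * s/(5 * (s^2+4)^2)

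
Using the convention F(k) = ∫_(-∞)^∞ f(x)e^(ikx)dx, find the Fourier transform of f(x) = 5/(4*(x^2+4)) 5*pi*exp(-2*Abs(k))/8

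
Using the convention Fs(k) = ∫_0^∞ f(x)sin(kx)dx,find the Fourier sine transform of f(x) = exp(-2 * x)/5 k/(5 * (k^2+4))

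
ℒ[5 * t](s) 5/s^2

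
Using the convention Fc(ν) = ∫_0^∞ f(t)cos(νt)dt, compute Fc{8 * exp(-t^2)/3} 4 * sqrt(pi) * exp(-ν^2/4)/3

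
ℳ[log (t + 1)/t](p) -pi*csc (pi*p)/ (p - 1)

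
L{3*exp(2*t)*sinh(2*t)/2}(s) 3/(s*(s - 4))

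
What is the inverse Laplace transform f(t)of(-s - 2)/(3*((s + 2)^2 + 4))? -exp(-2*t)*cos(2*t)/3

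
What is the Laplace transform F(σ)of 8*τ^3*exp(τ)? 48/(σ - 1)^4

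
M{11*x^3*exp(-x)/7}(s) 11*gamma(s + 3)/7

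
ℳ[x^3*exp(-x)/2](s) gamma(s + 3)/2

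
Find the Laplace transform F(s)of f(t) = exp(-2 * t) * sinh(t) 1/((s+2)^2-1)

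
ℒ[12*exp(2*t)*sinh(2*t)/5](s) 24/(5*s*(s - 4))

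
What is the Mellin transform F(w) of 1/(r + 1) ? pi * csc(pi * w) 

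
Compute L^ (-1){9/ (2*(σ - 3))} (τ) 9*exp (3*τ)/2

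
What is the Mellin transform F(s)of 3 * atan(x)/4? -3 * pi * sec(pi * s/2)/(8 * s)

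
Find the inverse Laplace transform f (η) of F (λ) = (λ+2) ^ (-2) η * exp (-2 * η) 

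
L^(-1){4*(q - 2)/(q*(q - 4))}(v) 4*exp(2*v)*cosh(2*v)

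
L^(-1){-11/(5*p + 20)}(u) -11*exp(-4*u)/5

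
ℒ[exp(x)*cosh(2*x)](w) (w - 1)/((w - 1)^2 - 4)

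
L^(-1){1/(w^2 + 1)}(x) sin(x)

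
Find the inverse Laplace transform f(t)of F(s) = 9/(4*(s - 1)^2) 9*t*exp(t)/4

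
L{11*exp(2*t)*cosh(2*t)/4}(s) 11*(s - 2)/(4*s*(s - 4))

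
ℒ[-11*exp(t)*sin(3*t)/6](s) -11/(2*(s - 1)^2 + 18)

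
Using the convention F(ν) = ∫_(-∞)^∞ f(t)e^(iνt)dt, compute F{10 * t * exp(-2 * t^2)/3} 5 * sqrt(2) * I * sqrt(pi) * ν * exp(-ν^2/8)/12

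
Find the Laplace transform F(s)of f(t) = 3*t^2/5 6/(5*s^3)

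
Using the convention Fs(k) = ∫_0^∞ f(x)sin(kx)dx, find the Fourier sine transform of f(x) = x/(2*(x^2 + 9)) pi*exp(-3*k)/4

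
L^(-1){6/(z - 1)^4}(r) r^3 * exp(r)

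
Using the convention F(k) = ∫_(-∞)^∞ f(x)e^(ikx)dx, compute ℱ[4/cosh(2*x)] 2*pi/cosh(pi*k/4)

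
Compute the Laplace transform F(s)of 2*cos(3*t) 2*s/(s^2 + 9)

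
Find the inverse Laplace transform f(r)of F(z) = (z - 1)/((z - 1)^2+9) exp(r)*cos(3*r)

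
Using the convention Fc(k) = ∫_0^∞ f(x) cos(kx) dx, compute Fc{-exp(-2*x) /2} -1/(k^2 + 4) 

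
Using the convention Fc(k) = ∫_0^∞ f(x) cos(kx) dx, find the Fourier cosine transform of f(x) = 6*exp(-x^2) 3*sqrt(pi)*exp(-k^2/4) 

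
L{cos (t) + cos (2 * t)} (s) s/ (s^2 + 4) + s/ (s^2 + 1)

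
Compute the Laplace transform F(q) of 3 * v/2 3/(2 * q^2) 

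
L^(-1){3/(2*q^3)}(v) 3*v^2/4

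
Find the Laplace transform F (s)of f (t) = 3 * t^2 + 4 4/s + 6/s^3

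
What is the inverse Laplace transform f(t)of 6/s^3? 3 * t^2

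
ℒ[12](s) 12/s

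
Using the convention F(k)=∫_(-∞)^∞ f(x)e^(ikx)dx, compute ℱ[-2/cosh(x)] -2*pi/cosh(pi*k/2)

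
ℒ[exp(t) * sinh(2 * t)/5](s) 2/(5 * ((s - 1)^2 - 4))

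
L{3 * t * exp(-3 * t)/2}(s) 3/(2 * (s + 3)^2)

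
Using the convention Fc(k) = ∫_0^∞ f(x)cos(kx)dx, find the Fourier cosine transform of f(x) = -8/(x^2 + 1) -4*pi*exp(-k)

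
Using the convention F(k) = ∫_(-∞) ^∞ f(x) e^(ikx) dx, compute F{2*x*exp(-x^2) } I*sqrt(pi)*k*exp(-k^2/4) 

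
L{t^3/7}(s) 6/(7 * s^4)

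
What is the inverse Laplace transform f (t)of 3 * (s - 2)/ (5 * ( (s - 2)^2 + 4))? 3 * exp (2 * t) * cos (2 * t)/5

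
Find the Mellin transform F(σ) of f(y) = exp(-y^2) gamma(σ/2) /2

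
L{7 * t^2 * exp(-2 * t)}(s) 14/(s + 2)^3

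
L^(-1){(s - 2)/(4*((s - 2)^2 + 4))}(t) exp(2*t)*cos(2*t)/4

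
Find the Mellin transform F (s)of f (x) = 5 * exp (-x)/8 5 * gamma (s)/8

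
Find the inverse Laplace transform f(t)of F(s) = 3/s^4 t^3/2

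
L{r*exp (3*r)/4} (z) 1/ (4*(z - 3)^2)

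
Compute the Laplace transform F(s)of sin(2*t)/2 1/(s^2 + 4)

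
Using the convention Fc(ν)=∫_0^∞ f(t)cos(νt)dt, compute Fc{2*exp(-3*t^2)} sqrt(3)*sqrt(pi)*exp(-ν^2/12)/3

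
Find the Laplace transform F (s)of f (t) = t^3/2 3/s^4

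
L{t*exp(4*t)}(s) (s - 4)^(-2)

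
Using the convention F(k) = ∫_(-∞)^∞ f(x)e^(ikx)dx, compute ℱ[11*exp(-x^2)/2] 11*sqrt(pi)*exp(-k^2/4)/2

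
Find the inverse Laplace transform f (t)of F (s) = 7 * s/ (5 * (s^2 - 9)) 7 * cosh (3 * t)/5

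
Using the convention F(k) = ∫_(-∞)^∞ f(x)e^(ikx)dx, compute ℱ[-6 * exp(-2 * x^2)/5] -3 * sqrt(2) * sqrt(pi) * exp(-k^2/8)/5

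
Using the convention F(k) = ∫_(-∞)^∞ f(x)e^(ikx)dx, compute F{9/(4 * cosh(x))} 9 * pi/(4 * cosh(pi * k/2))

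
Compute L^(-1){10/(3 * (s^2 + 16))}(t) 5 * sin(4 * t)/6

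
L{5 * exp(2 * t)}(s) 5/(s - 2)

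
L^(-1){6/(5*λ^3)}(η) 3*η^2/5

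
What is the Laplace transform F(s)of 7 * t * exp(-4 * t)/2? 7/(2 * (s + 4)^2)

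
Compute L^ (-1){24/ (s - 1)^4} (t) 4 * t^3 * exp (t)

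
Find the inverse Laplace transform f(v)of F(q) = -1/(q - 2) -exp(2 * v)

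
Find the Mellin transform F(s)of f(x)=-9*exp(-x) -9*gamma(s)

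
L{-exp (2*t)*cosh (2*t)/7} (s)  (2 - s)/ (7*s*(s - 4))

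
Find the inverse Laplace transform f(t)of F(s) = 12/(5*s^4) 2*t^3/5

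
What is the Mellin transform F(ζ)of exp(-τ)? gamma(ζ)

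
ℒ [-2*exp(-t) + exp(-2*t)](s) 1/(s + 2)-2/(s + 1)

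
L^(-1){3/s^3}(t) 3*t^2/2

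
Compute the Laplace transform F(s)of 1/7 1/(7 * s)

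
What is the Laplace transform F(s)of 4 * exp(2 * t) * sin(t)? 4/((s - 2)^2 + 1)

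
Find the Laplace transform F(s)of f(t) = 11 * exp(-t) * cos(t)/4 11 * (s + 1)/(4 * ((s + 1)^2 + 1))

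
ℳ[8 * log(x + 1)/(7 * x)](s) -8 * pi * csc(pi * s)/(7 * s - 7)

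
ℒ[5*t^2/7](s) 10/(7*s^3)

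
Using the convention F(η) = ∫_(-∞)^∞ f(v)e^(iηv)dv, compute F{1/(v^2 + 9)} pi*exp(-3*Abs(η))/3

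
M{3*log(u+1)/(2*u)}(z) -3*pi*csc(pi*z)/(2*z - 2)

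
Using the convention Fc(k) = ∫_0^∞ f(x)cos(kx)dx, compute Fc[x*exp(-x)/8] (1 - k^2)/(8*(k^2 + 1)^2)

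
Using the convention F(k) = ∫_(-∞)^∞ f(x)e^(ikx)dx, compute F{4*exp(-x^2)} 4*sqrt(pi)*exp(-k^2/4)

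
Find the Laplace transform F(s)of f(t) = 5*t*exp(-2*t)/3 5/(3*(s+2)^2)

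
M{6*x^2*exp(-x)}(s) 6*gamma(s + 2)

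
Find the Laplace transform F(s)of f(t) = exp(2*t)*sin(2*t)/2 1/((s - 2)^2 + 4)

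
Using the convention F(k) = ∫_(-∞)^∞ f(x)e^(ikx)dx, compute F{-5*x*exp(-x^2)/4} -5*I*sqrt(pi)*k*exp(-k^2/4)/8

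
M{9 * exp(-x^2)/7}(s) 9 * gamma(s/2)/14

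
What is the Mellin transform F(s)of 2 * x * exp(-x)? 2 * gamma(s+1)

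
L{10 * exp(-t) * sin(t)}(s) 10/((s+1)^2+1)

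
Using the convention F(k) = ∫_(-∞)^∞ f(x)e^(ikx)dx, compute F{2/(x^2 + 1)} 2*pi*exp(-Abs(k))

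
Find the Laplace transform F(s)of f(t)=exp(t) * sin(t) 1/((s - 1)^2 + 1)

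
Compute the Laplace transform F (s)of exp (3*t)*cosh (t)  (s - 3)/ ( (s - 3)^2-1)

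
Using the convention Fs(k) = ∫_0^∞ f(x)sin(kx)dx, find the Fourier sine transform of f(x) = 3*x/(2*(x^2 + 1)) 3*pi*exp(-k)/4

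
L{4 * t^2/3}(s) 8/(3 * s^3) 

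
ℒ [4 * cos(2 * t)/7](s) 4 * s/(7 * (s^2 + 4))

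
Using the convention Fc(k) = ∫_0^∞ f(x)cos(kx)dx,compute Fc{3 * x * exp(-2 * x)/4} 3 * (4 - k^2)/(4 * (k^2 + 4)^2)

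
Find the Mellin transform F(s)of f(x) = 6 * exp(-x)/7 6 * gamma(s)/7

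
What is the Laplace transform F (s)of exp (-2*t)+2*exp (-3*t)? 1/ (s+2)+2/ (s+3)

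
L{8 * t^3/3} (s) 16/s^4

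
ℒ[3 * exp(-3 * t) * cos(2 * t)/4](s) 3 * (s + 3)/(4 * ((s + 3)^2 + 4))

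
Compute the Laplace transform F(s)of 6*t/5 6/(5*s^2)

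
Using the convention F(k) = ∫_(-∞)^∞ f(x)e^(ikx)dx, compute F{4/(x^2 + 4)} 2*pi*exp(-2*Abs(k))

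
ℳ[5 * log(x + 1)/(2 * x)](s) -5 * pi * csc(pi * s)/(2 * s - 2)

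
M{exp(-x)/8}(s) gamma(s)/8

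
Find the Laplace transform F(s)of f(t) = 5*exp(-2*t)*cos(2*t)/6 5*(s+2)/(6*((s+2)^2+4))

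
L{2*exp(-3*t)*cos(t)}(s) 2*(s+3)/((s+3)^2+1)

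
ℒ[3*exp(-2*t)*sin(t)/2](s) 3/(2*((s+2)^2+1))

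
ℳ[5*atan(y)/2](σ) -5*pi*sec(pi*σ/2)/(4*σ)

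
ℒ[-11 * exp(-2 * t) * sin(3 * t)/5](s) -33/(5 * (s + 2)^2 + 45)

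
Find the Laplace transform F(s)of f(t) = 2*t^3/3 4/s^4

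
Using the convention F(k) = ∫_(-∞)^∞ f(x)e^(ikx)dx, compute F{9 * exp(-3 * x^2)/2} 3 * sqrt(3) * sqrt(pi) * exp(-k^2/12)/2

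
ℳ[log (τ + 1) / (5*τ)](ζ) -pi*csc (pi*ζ) / (5*ζ - 5) 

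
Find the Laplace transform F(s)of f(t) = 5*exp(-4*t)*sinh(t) 5/((s + 4)^2 - 1)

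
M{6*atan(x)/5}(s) -3*pi*sec(pi*s/2)/(5*s)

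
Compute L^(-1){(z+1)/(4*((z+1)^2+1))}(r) exp(-r)*cos(r)/4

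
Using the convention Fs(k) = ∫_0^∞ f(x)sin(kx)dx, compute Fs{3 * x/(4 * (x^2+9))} 3 * pi * exp(-3 * k)/8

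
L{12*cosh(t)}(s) 12*s/(s^2 - 1)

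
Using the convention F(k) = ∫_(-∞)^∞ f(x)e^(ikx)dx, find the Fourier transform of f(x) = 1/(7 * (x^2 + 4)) pi * exp(-2 * Abs(k))/14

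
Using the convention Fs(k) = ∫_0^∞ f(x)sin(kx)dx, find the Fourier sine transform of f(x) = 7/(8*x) 7*pi/16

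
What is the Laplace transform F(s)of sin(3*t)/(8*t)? atan(3/s)/8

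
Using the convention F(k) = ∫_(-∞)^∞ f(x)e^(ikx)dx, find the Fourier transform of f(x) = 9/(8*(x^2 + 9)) 3*pi*exp(-3*Abs(k))/8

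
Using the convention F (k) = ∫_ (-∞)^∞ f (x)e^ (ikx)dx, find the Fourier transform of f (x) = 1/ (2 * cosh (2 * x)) pi/ (4 * cosh (pi * k/4))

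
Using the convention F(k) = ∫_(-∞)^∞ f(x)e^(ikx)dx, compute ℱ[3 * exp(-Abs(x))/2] 3/(k^2+1)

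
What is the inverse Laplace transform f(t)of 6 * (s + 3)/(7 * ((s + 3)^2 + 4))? 6 * exp(-3 * t) * cos(2 * t)/7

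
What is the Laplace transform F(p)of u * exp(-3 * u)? (p + 3)^(-2)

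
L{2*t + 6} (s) 6/s + 2/s^2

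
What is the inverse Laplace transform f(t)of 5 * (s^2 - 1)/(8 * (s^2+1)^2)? 5 * t * cos(t)/8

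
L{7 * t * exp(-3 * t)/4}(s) 7/(4 * (s + 3)^2)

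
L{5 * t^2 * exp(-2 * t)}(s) 10/(s + 2)^3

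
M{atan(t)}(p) -pi*sec(pi*p/2)/(2*p)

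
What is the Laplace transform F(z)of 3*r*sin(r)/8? 3*z/(4*(z^2 + 1)^2)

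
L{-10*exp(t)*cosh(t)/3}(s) 10*(1 - s)/(3*s*(s - 2))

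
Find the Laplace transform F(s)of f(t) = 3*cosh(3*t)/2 3*s/(2*(s^2 - 9))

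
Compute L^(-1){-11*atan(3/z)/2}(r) -11*sin(3*r)/(2*r)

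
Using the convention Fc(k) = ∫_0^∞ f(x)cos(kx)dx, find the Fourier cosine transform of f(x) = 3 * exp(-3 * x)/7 9/(7 * (k^2 + 9))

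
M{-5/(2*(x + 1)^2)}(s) 5*pi*(s - 1)/(2*sin(pi*s))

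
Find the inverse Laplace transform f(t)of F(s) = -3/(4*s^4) -t^3/8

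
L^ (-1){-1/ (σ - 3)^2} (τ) -τ * exp (3 * τ)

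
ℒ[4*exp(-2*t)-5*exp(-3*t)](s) 4/(s+2)-5/(s+3)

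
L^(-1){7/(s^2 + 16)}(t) 7*sin(4*t)/4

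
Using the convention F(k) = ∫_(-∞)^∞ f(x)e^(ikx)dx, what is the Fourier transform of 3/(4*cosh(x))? 3*pi/(4*cosh(pi*k/2))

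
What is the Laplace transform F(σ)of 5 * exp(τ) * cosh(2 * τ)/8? 5 * (σ - 1)/(8 * ((σ - 1)^2 - 4))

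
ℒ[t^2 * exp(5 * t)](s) 2/(s - 5)^3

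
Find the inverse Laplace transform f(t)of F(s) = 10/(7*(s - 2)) 10*exp(2*t)/7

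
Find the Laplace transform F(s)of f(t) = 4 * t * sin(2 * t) 16 * s/(s^2 + 4)^2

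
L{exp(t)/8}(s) 1/(8*(s - 1))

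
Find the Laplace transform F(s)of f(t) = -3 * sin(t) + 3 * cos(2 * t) 3 * s/(s^2 + 4)-3/(s^2 + 1)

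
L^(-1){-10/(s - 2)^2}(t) -10*t*exp(2*t)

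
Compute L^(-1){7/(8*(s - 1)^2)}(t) 7*t*exp(t)/8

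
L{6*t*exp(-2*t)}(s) 6/(s+2)^2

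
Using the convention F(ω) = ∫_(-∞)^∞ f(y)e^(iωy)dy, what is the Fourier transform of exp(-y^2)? sqrt(pi) * exp(-ω^2/4)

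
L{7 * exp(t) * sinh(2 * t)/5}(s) 14/(5 * ((s - 1)^2 - 4))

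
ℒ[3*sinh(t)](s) 3/(s^2 - 1) 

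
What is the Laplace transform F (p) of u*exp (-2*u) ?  (p + 2) ^ (-2) 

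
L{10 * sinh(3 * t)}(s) 30/(s^2 - 9)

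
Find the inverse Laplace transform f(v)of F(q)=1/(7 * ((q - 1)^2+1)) exp(v) * sin(v)/7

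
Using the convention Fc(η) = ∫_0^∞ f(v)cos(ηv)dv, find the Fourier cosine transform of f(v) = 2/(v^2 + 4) pi*exp(-2*η)/2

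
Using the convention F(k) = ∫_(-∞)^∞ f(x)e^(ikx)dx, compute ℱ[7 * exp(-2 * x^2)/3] 7 * sqrt(2) * sqrt(pi) * exp(-k^2/8)/6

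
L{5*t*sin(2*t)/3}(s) 20*s/(3*(s^2 + 4)^2)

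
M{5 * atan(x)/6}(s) -5 * pi * sec(pi * s/2)/(12 * s)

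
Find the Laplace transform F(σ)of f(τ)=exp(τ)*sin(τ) 1/((σ - 1)^2 + 1)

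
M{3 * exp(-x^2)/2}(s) 3 * gamma(s/2)/4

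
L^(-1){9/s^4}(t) 3*t^3/2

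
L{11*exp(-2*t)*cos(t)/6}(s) 11*(s + 2)/(6*((s + 2)^2 + 1))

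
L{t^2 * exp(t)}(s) 2/(s - 1)^3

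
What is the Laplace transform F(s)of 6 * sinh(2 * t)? 12/(s^2 - 4)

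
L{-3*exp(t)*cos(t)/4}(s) 3*(1 - s)/(4*((s - 1)^2+1))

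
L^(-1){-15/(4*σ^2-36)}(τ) -5*sinh(3*τ)/4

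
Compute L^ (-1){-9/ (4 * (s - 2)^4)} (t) -3 * t^3 * exp (2 * t)/8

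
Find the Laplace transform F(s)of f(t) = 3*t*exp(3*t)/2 3/(2*(s - 3)^2)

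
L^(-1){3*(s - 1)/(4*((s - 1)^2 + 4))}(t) 3*exp(t)*cos(2*t)/4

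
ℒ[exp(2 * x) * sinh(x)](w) 1/((w - 2)^2 - 1)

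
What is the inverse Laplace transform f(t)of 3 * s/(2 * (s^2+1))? 3 * cos(t)/2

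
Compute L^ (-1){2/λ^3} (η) η^2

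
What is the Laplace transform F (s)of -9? -9/s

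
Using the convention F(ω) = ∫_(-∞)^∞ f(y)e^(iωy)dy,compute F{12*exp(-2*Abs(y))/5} 48/(5*(ω^2 + 4))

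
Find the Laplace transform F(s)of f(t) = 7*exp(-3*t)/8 7/(8*(s + 3))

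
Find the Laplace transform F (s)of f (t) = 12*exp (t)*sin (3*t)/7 36/ (7*( (s - 1)^2 + 9))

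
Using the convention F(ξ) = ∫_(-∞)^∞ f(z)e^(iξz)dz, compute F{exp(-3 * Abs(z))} 6/(ξ^2 + 9)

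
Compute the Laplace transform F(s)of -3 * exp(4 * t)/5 -3/(5 * s - 20)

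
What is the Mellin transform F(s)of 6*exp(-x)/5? 6*gamma(s)/5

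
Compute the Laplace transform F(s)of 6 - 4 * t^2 6/s - 8/s^3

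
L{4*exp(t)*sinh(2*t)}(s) 8/((s - 1)^2 - 4)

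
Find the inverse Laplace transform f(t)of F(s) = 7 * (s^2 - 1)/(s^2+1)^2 7 * t * cos(t)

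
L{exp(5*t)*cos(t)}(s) (s - 5)/((s - 5)^2 + 1)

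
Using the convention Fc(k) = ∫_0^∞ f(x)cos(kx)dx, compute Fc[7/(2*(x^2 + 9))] 7*pi*exp(-3*k)/12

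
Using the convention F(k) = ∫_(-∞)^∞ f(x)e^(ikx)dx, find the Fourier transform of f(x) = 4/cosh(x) 4 * pi/cosh(pi * k/2)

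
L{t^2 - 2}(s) 2/s^3 - 2/s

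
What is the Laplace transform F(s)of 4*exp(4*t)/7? 4/(7*(s - 4))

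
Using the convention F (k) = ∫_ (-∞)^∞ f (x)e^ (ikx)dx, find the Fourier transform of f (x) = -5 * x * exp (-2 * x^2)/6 -5 * sqrt (2) * I * sqrt (pi) * k * exp (-k^2/8)/48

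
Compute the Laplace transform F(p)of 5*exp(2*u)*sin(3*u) 15/((p - 2)^2+9)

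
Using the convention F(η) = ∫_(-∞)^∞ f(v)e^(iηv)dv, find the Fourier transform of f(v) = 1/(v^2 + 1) pi*exp(-Abs(η))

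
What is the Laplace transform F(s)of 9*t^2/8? 9/(4*s^3)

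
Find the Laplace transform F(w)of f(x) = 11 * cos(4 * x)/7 11 * w/(7 * (w^2 + 16))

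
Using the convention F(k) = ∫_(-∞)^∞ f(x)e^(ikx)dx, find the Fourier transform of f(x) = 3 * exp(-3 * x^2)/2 sqrt(3) * sqrt(pi) * exp(-k^2/12)/2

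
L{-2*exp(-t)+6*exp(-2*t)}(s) 6/(s+2) - 2/(s+1)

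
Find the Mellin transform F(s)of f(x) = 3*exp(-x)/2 3*gamma(s)/2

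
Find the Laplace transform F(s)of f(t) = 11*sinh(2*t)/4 11/(2*(s^2 - 4))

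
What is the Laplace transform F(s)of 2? 2/s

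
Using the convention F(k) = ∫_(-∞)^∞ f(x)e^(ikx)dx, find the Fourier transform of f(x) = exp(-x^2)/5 sqrt(pi)*exp(-k^2/4)/5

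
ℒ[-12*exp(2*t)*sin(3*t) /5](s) -36/(5*(s - 2) ^2 + 45) 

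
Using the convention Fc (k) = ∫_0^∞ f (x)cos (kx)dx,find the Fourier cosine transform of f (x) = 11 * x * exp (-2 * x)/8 11 * (4 - k^2)/ (8 * (k^2 + 4)^2)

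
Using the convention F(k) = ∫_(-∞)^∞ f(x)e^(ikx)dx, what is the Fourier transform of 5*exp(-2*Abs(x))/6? 10/(3*(k^2 + 4))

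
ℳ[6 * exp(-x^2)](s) 3 * gamma(s/2) 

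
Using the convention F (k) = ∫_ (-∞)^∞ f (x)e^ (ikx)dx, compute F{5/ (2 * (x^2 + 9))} 5 * pi * exp (-3 * Abs (k))/6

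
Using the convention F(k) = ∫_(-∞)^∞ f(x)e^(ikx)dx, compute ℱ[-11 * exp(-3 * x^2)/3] -11 * sqrt(3) * sqrt(pi) * exp(-k^2/12)/9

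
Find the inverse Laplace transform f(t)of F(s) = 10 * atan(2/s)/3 10 * sin(2 * t)/(3 * t)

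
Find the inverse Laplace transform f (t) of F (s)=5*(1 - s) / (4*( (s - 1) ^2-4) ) -5*exp (t)*cosh (2*t) /4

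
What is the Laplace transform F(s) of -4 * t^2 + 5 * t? 5/s^2 - 8/s^3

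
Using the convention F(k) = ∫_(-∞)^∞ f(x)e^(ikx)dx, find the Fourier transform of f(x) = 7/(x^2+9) 7*pi*exp(-3*Abs(k))/3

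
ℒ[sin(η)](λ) 1/(λ^2 + 1)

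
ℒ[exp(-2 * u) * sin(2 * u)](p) 2/((p + 2)^2 + 4)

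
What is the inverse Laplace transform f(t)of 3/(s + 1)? 3 * exp(-t)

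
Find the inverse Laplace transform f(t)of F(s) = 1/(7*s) 1/7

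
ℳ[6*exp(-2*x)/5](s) 6*gamma(s)/(5*2^s)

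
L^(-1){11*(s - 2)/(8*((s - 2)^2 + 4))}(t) 11*exp(2*t)*cos(2*t)/8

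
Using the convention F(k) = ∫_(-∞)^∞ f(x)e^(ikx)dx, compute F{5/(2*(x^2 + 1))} 5*pi*exp(-Abs(k))/2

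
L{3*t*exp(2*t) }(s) 3/(s - 2) ^2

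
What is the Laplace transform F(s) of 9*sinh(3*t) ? 27/(s^2-9) 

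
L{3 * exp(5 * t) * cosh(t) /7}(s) 3 * (s - 5) /(7 * ((s - 5) ^2 - 1) ) 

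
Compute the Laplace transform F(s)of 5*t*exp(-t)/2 5/(2*(s+1)^2)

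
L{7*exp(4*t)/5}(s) 7/(5*(s - 4))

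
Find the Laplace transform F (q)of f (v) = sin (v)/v atan (1/q)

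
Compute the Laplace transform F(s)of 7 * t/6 7/(6 * s^2)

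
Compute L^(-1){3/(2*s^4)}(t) t^3/4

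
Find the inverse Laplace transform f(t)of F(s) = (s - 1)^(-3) t^2 * exp(t)/2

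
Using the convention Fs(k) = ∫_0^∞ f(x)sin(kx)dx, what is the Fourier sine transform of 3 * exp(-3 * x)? 3 * k/(k^2 + 9)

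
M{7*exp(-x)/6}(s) 7*gamma(s)/6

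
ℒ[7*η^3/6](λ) 7/λ^4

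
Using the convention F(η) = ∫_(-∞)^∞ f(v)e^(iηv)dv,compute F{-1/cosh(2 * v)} -pi/(2 * cosh(pi * η/4))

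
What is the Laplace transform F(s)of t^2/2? s^(-3)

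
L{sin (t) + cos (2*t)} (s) 1/ (s^2 + 1) + s/ (s^2 + 4)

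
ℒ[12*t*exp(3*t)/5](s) 12/(5*(s - 3)^2)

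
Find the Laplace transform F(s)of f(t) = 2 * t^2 4/s^3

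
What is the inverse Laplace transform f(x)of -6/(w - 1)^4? -x^3*exp(x)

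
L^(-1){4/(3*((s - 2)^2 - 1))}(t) 4*exp(2*t)*sinh(t)/3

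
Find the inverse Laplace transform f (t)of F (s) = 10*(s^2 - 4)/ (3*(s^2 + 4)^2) 10*t*cos (2*t)/3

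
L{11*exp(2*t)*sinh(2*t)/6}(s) 11/(3*s*(s - 4))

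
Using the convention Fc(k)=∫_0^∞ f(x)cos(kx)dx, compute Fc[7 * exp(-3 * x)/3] 7/(k^2 + 9)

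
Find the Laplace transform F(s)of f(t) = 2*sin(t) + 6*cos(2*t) 6*s/(s^2 + 4) + 2/(s^2 + 1)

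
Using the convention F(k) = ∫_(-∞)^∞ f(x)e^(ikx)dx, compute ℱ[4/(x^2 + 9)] 4*pi*exp(-3*Abs(k))/3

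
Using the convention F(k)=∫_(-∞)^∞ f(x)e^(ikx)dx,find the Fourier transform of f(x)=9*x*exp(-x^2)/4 9*I*sqrt(pi)*k*exp(-k^2/4)/8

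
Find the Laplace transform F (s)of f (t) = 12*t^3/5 72/ (5*s^4)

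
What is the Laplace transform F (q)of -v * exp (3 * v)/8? -1/ (8 * (q - 3)^2)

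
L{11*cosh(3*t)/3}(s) 11*s/(3*(s^2 - 9))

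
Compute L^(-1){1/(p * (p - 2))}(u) exp(u) * sinh(u)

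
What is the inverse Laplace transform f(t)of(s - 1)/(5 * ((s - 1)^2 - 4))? exp(t) * cosh(2 * t)/5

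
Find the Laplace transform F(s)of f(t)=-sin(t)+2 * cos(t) 2 * s/(s^2+1) - 1/(s^2+1)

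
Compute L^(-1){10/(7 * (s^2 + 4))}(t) 5 * sin(2 * t)/7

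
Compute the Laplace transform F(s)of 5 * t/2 5/(2 * s^2)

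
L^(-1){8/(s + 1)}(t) 8*exp(-t)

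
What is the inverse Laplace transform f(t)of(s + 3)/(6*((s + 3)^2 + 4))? exp(-3*t)*cos(2*t)/6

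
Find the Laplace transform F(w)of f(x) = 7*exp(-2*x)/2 7/(2*(w + 2))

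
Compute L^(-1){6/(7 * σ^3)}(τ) 3 * τ^2/7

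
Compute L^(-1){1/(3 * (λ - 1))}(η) exp(η)/3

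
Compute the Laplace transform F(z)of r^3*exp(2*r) 6/(z - 2)^4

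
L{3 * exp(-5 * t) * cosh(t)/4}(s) 3 * (s + 5)/(4 * ((s + 5)^2 - 1))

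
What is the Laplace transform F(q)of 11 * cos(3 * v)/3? 11 * q/(3 * (q^2+9))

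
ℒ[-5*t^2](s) -10/s^3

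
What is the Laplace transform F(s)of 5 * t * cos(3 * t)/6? 5 * (s^2 - 9)/(6 * (s^2 + 9)^2)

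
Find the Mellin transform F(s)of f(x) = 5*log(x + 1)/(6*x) -5*pi*csc(pi*s)/(6*s - 6)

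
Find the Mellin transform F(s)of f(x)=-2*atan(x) pi*sec(pi*s/2)/s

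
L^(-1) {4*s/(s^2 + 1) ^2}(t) 2*t*sin(t) 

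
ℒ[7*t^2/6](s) 7/(3*s^3)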